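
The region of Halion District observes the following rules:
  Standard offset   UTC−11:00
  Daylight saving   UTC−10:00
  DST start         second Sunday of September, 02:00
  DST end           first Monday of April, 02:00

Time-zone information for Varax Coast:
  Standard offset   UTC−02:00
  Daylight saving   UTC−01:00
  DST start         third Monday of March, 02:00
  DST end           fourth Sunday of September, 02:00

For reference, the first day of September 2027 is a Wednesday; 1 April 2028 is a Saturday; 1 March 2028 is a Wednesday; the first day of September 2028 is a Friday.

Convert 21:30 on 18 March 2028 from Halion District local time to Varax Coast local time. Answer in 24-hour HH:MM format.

1 September 2027 is a Wednesday, so the first Sunday is September 5 and the second is September 12.
1 April 2028 is a Saturday, so the first Monday is April 3.
18 March 2028 lies within the daylight-saving period (12 September 2027 – 3 April 2028), so Halion District is on daylight time, UTC−10:00.
21:30 Halion District + 10h = 07:30 UTC (rolling into the next day, 19 March 2028).
1 March 2028 is a Wednesday, so the first Monday is March 6 and the third is March 20.
1 September 2028 is a Friday, so the first Sunday is September 3 and the fourth is September 24.
At the standard offset (UTC−02:00), 07:30 UTC − 2h = 05:30 Varax Coast standard time.
Daylight saving runs 20 March – 24 September; the standard-time date in Varax Coast, 19 March 2028, is outside that window, so Varax Coast is on standard time at UTC−02:00.
07:30 UTC − 2h = 05:30 Varax Coast.

05:30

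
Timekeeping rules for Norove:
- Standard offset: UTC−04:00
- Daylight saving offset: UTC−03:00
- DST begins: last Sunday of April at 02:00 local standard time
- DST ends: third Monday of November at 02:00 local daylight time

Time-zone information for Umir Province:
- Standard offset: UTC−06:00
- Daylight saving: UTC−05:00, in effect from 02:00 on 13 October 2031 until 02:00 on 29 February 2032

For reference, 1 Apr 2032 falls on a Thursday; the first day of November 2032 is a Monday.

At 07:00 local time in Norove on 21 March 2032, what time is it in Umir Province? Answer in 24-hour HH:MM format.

05:00

1 April 2032 is a Thursday, so Sundays fall on 4, 11, 18, 25; the last is April 25.
1 November 2032 is a Monday, so the first Monday is November 1 and the third is November 15.
Daylight saving runs 25 April – 15 November; 21 March 2032 is outside that window, so Norove is on standard time at UTC−04:00.
07:00 Norove + 4h = 11:00 UTC.
At the standard offset (UTC−06:00), 11:00 UTC − 6h = 05:00 Umir Province standard time.
The standard-time date in Umir Province, 21 March 2032, does not fall between 13 October 2031 and 29 February 2032, so daylight saving is not in effect and Umir Province is at UTC−06:00.
11:00 UTC − 6h = 05:00 Umir Province.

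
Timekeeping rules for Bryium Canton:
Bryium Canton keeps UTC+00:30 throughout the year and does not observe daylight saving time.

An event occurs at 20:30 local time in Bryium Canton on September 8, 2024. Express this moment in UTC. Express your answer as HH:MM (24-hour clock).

20:00

Bryium Canton stays on UTC+00:30 all year.
20:30 local − 0h30m = 20:00 UTC.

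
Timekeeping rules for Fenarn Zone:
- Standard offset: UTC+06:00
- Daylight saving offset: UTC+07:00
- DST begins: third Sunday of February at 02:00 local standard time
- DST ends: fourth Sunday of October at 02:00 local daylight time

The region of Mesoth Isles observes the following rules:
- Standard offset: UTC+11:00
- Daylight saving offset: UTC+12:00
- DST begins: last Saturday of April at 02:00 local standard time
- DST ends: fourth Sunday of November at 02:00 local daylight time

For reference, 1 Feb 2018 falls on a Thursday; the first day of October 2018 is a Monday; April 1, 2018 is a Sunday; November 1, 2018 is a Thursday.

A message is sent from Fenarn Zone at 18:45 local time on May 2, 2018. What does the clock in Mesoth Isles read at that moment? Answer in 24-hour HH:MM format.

1 February 2018 is a Thursday, so the first Sunday is February 4 and the third is February 18.
1 October 2018 is a Monday, so the first Sunday is October 7 and the fourth is October 28.
Daylight saving runs 18 February – 28 October; May 2, 2018 is inside that window, so Fenarn Zone is at UTC+07:00.
18:45 Fenarn Zone − 7h = 11:45 UTC.
1 April 2018 is a Sunday, so Saturdays fall on 7, 14, 21, 28; the last is April 28.
1 November 2018 is a Thursday, so the first Sunday is November 4 and the fourth is November 25.
At the standard offset (UTC+11:00), 11:45 UTC + 11h = 22:45 Mesoth Isles standard time.
Daylight saving runs 28 April – 25 November; the standard-time date in Mesoth Isles, May 2, 2018, is inside that window, so Mesoth Isles is at UTC+12:00.
11:45 UTC + 12h = 23:45 Mesoth Isles.

23:45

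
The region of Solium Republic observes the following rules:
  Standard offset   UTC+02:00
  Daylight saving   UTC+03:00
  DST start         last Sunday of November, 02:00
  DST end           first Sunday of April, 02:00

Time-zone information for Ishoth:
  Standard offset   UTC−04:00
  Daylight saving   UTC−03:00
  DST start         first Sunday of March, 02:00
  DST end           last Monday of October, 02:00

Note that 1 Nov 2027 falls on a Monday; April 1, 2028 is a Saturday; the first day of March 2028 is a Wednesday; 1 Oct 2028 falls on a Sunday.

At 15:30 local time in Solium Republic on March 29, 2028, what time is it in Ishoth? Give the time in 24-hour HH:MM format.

1 November 2027 is a Monday, so Sundays fall on 7, 14, 21, 28; the last is November 28.
1 April 2028 is a Saturday, so the first Sunday is April 2.
March 29, 2028 lies within the daylight-saving period (28 November 2027 – 2 April 2028), so Solium Republic is on daylight time, UTC+03:00.
15:30 Solium Republic − 3h = 12:30 UTC.
1 March 2028 is a Wednesday, so the first Sunday is March 5.
1 October 2028 is a Sunday, so Mondays fall on 2, 9, 16, 23, 30; the last is October 30.
At the standard offset (UTC−04:00), 12:30 UTC − 4h = 08:30 Ishoth standard time.
The standard-time date in Ishoth, March 29, 2028, lies within the daylight-saving period (5 March – 30 October), so Ishoth is on daylight time, UTC−03:00.
12:30 UTC − 3h = 09:30 Ishoth.

09:30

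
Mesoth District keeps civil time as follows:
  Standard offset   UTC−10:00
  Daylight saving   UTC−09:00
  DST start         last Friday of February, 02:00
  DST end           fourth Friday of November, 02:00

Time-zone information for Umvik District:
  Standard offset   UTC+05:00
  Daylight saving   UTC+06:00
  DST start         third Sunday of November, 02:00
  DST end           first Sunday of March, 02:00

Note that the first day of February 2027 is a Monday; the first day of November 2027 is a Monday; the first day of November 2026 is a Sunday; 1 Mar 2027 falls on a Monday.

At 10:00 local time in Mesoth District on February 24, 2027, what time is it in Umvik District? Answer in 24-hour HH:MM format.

02:00

1 February 2027 is a Monday, so Fridays fall on 5, 12, 19, 26; the last is February 26.
1 November 2027 is a Monday, so the first Friday is November 5 and the fourth is November 26.
February 24, 2027 does not fall between 26 February and 26 November, so daylight saving is not in effect and Mesoth District is at UTC−10:00.
10:00 Mesoth District + 10h = 20:00 UTC.
1 November 2026 is a Sunday, so the first Sunday is November 1 and the third is November 15.
1 March 2027 is a Monday, so the first Sunday is March 7.
At the standard offset (UTC+05:00), 20:00 UTC + 5h = 01:00 Umvik District standard time (rolling into the next day, 25 February 2027).
The standard-time date in Umvik District, February 25, 2027, lies within the daylight-saving period (15 November 2026 – 7 March 2027), so Umvik District is on daylight time, UTC+06:00.
20:00 UTC + 6h = 02:00 Umvik District (rolling into the next day, 25 February 2027).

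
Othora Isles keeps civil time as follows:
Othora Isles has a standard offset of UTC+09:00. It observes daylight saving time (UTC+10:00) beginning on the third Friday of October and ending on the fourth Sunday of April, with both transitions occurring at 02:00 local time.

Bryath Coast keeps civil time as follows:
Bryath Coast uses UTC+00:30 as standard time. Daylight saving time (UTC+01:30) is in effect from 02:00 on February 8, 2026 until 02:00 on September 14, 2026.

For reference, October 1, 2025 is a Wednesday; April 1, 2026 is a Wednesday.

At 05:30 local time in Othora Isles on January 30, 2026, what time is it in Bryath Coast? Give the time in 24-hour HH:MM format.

1 October 2025 is a Wednesday, so the first Friday is October 3 and the third is October 17.
1 April 2026 is a Wednesday, so the first Sunday is April 5 and the fourth is April 26.
January 30, 2026 lies within the daylight-saving period (17 October 2025 – 26 April 2026), so Othora Isles is on daylight time, UTC+10:00.
05:30 Othora Isles − 10h = 19:30 UTC (rolling into the previous day, 29 January 2026).
At the standard offset (UTC+00:30), 19:30 UTC + 0h30m = 20:00 Bryath Coast standard time.
The standard-time date in Bryath Coast, January 29, 2026, is outside the daylight-saving period (8 February – 14 September), so Bryath Coast is on standard time, UTC+00:30.
19:30 UTC + 0h30m = 20:00 Bryath Coast.

20:00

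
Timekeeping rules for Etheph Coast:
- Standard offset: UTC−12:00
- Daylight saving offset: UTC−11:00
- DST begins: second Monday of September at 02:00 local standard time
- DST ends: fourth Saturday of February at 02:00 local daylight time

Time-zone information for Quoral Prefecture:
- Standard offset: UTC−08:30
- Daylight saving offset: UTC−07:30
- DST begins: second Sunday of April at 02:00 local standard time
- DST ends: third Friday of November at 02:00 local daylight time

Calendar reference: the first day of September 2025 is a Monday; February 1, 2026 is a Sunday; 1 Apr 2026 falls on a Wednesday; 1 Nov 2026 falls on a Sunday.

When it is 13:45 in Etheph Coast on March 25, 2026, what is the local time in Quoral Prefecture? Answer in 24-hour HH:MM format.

17:15

1 September 2025 is a Monday, so the first Monday is September 1 and the second is September 8.
1 February 2026 is a Sunday, so the first Saturday is February 7 and the fourth is February 28.
March 25, 2026 is outside the daylight-saving period (8 September 2025 – 28 February 2026), so Etheph Coast is on standard time, UTC−12:00.
13:45 Etheph Coast + 12h = 01:45 UTC (rolling into the next day, 26 March 2026).
1 April 2026 is a Wednesday, so the first Sunday is April 5 and the second is April 12.
1 November 2026 is a Sunday, so the first Friday is November 6 and the third is November 20.
At the standard offset (UTC−08:30), 01:45 UTC − 8h30m = 17:15 Quoral Prefecture standard time (rolling into the previous day, 25 March 2026).
The standard-time date in Quoral Prefecture, March 25, 2026, does not fall between 12 April and 20 November, so daylight saving is not in effect and Quoral Prefecture is at UTC−08:30.
01:45 UTC − 8h30m = 17:15 Quoral Prefecture (rolling into the previous day, 25 March 2026).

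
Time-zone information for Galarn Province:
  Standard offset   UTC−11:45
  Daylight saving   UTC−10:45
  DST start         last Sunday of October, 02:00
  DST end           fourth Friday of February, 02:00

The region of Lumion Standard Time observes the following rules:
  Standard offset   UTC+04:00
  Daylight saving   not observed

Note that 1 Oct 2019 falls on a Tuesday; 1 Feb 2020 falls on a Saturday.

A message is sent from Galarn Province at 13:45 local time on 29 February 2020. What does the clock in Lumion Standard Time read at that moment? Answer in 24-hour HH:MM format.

1 October 2019 is a Tuesday, so Sundays fall on 6, 13, 20, 27; the last is October 27.
1 February 2020 is a Saturday, so the first Friday is February 7 and the fourth is February 28.
29 February 2020 does not fall between 27 October 2019 and 28 February 2020, so daylight saving is not in effect and Galarn Province is at UTC−11:45.
13:45 Galarn Province + 11h45m = 01:30 UTC (rolling into the next day, 1 March 2020).
Lumion Standard Time has no daylight saving, so its offset is UTC+04:00 year-round.
01:30 UTC + 4h = 05:30 Lumion Standard Time.

05:30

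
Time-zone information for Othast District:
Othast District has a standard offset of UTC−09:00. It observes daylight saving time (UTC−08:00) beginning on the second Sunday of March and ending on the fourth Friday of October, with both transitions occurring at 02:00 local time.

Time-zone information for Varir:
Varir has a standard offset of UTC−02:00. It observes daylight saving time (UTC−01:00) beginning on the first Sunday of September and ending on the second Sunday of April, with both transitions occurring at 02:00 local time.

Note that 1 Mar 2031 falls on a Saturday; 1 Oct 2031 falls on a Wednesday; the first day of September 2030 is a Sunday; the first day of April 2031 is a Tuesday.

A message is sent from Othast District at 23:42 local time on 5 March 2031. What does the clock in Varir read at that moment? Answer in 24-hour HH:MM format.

1 March 2031 is a Saturday, so the first Sunday is March 2 and the second is March 9.
1 October 2031 is a Wednesday, so the first Friday is October 3 and the fourth is October 24.
5 March 2031 is outside the daylight-saving period (9 March – 24 October), so Othast District is on standard time, UTC−09:00.
23:42 Othast District + 9h = 08:42 UTC (rolling into the next day, 6 March 2031).
1 September 2030 is a Sunday, so the first Sunday is September 1.
1 April 2031 is a Tuesday, so the first Sunday is April 6 and the second is April 13.
At the standard offset (UTC−02:00), 08:42 UTC − 2h = 06:42 Varir standard time.
Daylight saving runs 1 September 2030 – 13 April 2031; the standard-time date in Varir, 6 March 2031, is inside that window, so Varir is at UTC−01:00.
08:42 UTC − 1h = 07:42 Varir.

07:42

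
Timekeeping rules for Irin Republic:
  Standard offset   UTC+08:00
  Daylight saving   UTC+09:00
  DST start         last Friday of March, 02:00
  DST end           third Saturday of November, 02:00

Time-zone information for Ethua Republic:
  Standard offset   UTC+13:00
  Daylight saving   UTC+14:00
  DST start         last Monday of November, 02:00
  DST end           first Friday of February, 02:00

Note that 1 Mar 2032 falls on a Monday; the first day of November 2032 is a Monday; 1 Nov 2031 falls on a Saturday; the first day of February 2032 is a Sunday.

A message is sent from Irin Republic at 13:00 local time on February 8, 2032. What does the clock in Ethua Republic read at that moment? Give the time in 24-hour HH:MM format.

1 March 2032 is a Monday, so Fridays fall on 5, 12, 19, 26; the last is March 26.
1 November 2032 is a Monday, so the first Saturday is November 6 and the third is November 20.
Daylight saving runs 26 March – 20 November; February 8, 2032 is outside that window, so Irin Republic is on standard time at UTC+08:00.
13:00 Irin Republic − 8h = 05:00 UTC.
1 November 2031 is a Saturday, so Mondays fall on 3, 10, 17, 24; the last is November 24.
1 February 2032 is a Sunday, so the first Friday is February 6.
At the standard offset (UTC+13:00), 05:00 UTC + 13h = 18:00 Ethua Republic standard time.
Daylight saving runs 24 November 2031 – 6 February 2032; the standard-time date in Ethua Republic, February 8, 2032, is outside that window, so Ethua Republic is on standard time at UTC+13:00.
05:00 UTC + 13h = 18:00 Ethua Republic.

18:00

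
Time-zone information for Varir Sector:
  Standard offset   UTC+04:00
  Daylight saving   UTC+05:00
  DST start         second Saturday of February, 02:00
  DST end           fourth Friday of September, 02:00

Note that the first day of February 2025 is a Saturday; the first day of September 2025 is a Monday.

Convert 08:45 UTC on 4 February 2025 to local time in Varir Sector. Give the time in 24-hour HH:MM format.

1 February 2025 is a Saturday, so the first Saturday is February 1 and the second is February 8.
1 September 2025 is a Monday, so the first Friday is September 5 and the fourth is September 26.
At the standard offset (UTC+04:00), 08:45 UTC + 4h = 12:45 Varir Sector standard time.
The standard-time date in Varir Sector, 4 February 2025, does not fall between 8 February and 26 September, so daylight saving is not in effect and Varir Sector is at UTC+04:00.
08:45 UTC + 4h = 12:45 local.

12:45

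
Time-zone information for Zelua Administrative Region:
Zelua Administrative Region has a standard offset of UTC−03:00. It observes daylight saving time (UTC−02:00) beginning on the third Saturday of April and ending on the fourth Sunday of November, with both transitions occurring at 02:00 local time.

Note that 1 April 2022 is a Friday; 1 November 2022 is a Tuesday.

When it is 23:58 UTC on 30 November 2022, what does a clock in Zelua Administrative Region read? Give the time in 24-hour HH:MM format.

1 April 2022 is a Friday, so the first Saturday is April 2 and the third is April 16.
1 November 2022 is a Tuesday, so the first Sunday is November 6 and the fourth is November 27.
At the standard offset (UTC−03:00), 23:58 UTC − 3h = 20:58 Zelua Administrative Region standard time.
The standard-time date in Zelua Administrative Region, 30 November 2022, is outside the daylight-saving period (16 April – 27 November), so Zelua Administrative Region is on standard time, UTC−03:00.
23:58 UTC − 3h = 20:58 local.

20:58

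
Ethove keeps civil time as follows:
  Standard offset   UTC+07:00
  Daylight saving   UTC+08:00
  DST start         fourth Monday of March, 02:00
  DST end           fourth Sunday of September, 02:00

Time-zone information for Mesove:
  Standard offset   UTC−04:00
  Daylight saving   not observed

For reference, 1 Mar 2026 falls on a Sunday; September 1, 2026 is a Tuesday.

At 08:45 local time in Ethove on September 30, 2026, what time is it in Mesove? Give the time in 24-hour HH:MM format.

1 March 2026 is a Sunday, so the first Monday is March 2 and the fourth is March 23.
1 September 2026 is a Tuesday, so the first Sunday is September 6 and the fourth is September 27.
Daylight saving runs 23 March – 27 September; September 30, 2026 is outside that window, so Ethove is on standard time at UTC+07:00.
08:45 Ethove − 7h = 01:45 UTC.
Mesove stays on UTC−04:00 all year.
01:45 UTC − 4h = 21:45 Mesove (rolling into the previous day, 29 September 2026).

21:45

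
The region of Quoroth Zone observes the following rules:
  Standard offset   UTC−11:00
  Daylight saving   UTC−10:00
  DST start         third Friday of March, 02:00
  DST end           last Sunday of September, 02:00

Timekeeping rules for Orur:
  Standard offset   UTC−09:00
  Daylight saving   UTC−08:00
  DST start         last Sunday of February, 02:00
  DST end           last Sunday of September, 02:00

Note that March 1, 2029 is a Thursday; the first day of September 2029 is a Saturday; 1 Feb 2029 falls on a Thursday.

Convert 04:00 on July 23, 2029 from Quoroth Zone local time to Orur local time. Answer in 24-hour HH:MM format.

06:00

1 March 2029 is a Thursday, so the first Friday is March 2 and the third is March 16.
1 September 2029 is a Saturday, so Sundays fall on 2, 9, 16, 23, 30; the last is September 30.
July 23, 2029 lies within the daylight-saving period (16 March – 30 September), so Quoroth Zone is on daylight time, UTC−10:00.
04:00 Quoroth Zone + 10h = 14:00 UTC.
1 February 2029 is a Thursday, so Sundays fall on 4, 11, 18, 25; the last is February 25.
1 September 2029 is a Saturday, so Sundays fall on 2, 9, 16, 23, 30; the last is September 30.
At the standard offset (UTC−09:00), 14:00 UTC − 9h = 05:00 Orur standard time.
The standard-time date in Orur, July 23, 2029, lies within the daylight-saving period (25 February – 30 September), so Orur is on daylight time, UTC−08:00.
14:00 UTC − 8h = 06:00 Orur.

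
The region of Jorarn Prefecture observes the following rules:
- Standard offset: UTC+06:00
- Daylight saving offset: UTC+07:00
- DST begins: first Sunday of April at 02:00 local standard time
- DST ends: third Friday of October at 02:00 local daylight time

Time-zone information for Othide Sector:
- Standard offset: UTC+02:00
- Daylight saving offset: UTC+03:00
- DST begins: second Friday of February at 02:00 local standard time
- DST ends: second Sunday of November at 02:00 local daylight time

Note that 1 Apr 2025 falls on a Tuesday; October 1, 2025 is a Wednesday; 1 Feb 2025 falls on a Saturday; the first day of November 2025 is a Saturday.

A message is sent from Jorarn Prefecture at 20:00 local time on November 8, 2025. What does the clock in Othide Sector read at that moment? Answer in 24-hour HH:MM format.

1 April 2025 is a Tuesday, so the first Sunday is April 6.
1 October 2025 is a Wednesday, so the first Friday is October 3 and the third is October 17.
November 8, 2025 is outside the daylight-saving period (6 April – 17 October), so Jorarn Prefecture is on standard time, UTC+06:00.
20:00 Jorarn Prefecture − 6h = 14:00 UTC.
1 February 2025 is a Saturday, so the first Friday is February 7 and the second is February 14.
1 November 2025 is a Saturday, so the first Sunday is November 2 and the second is November 9.
At the standard offset (UTC+02:00), 14:00 UTC + 2h = 16:00 Othide Sector standard time.
Daylight saving runs 14 February – 9 November; the standard-time date in Othide Sector, November 8, 2025, is inside that window, so Othide Sector is at UTC+03:00.
14:00 UTC + 3h = 17:00 Othide Sector.

17:00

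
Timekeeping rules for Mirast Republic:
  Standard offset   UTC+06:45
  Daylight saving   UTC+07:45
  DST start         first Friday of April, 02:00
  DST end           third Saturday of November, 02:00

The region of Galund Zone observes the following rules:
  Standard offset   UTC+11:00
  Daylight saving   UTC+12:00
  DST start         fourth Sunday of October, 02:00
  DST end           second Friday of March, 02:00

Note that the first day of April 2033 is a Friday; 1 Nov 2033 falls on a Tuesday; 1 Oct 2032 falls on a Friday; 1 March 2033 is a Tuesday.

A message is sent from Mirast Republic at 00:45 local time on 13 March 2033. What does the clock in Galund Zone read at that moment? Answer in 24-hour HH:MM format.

05:00

1 April 2033 is a Friday, so the first Friday is April 1.
1 November 2033 is a Tuesday, so the first Saturday is November 5 and the third is November 19.
13 March 2033 is outside the daylight-saving period (1 April – 19 November), so Mirast Republic is on standard time, UTC+06:45.
00:45 Mirast Republic − 6h45m = 18:00 UTC (rolling into the previous day, 12 March 2033).
1 October 2032 is a Friday, so the first Sunday is October 3 and the fourth is October 24.
1 March 2033 is a Tuesday, so the first Friday is March 4 and the second is March 11.
At the standard offset (UTC+11:00), 18:00 UTC + 11h = 05:00 Galund Zone standard time (rolling into the next day, 13 March 2033).
Daylight saving runs 24 October 2032 – 11 March 2033; the standard-time date in Galund Zone, 13 March 2033, is outside that window, so Galund Zone is on standard time at UTC+11:00.
18:00 UTC + 11h = 05:00 Galund Zone (rolling into the next day, 13 March 2033).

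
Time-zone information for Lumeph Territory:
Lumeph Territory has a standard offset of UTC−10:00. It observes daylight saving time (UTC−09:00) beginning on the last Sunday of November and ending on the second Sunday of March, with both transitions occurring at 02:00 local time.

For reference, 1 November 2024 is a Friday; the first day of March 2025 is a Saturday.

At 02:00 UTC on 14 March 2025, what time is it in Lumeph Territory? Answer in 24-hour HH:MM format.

1 November 2024 is a Friday, so Sundays fall on 3, 10, 17, 24; the last is November 24.
1 March 2025 is a Saturday, so the first Sunday is March 2 and the second is March 9.
At the standard offset (UTC−10:00), 02:00 UTC − 10h = 16:00 Lumeph Territory standard time (rolling into the previous day, 13 March 2025).
The standard-time date in Lumeph Territory, 13 March 2025, does not fall between 24 November 2024 and 9 March 2025, so daylight saving is not in effect and Lumeph Territory is at UTC−10:00.
02:00 UTC − 10h = 16:00 local (rolling into the previous day, 13 March 2025).

16:00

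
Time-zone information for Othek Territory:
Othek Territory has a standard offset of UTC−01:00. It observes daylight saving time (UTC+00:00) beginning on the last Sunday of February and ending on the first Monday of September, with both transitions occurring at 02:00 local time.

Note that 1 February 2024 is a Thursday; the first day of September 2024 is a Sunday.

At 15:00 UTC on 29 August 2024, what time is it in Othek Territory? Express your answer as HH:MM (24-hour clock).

1 February 2024 is a Thursday, so Sundays fall on 4, 11, 18, 25; the last is February 25.
1 September 2024 is a Sunday, so the first Monday is September 2.
At the standard offset (UTC−01:00), 15:00 UTC − 1h = 14:00 Othek Territory standard time.
The standard-time date in Othek Territory, 29 August 2024, falls between 25 February and 2 September, so daylight saving is in effect and Othek Territory is at UTC+00:00.
15:00 UTC + 0h = 15:00 local.

15:00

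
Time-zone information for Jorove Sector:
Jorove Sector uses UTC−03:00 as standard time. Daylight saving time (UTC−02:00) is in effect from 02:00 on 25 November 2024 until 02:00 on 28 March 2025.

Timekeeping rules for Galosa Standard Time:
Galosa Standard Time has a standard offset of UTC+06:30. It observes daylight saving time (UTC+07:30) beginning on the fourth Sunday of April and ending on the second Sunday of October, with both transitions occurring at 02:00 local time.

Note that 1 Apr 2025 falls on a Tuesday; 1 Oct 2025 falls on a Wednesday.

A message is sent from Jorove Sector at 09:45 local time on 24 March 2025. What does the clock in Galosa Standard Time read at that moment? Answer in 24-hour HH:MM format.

24 March 2025 falls between 25 November 2024 and 28 March 2025, so daylight saving is in effect and Jorove Sector is at UTC−02:00.
09:45 Jorove Sector + 2h = 11:45 UTC.
1 April 2025 is a Tuesday, so the first Sunday is April 6 and the fourth is April 27.
1 October 2025 is a Wednesday, so the first Sunday is October 5 and the second is October 12.
At the standard offset (UTC+06:30), 11:45 UTC + 6h30m = 18:15 Galosa Standard Time standard time.
The standard-time date in Galosa Standard Time, 24 March 2025, is outside the daylight-saving period (27 April – 12 October), so Galosa Standard Time is on standard time, UTC+06:30.
11:45 UTC + 6h30m = 18:15 Galosa Standard Time.

18:15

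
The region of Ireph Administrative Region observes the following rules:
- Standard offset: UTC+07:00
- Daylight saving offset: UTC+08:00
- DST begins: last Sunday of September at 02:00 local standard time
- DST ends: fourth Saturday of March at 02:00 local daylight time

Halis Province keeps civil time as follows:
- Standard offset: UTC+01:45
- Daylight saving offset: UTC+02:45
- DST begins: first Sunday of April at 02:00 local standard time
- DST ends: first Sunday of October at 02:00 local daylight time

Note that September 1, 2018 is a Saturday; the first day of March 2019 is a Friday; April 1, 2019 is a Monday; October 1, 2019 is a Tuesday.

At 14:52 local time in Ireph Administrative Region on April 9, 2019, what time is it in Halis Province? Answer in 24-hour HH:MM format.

1 September 2018 is a Saturday, so Sundays fall on 2, 9, 16, 23, 30; the last is September 30.
1 March 2019 is a Friday, so the first Saturday is March 2 and the fourth is March 23.
April 9, 2019 is outside the daylight-saving period (30 September 2018 – 23 March 2019), so Ireph Administrative Region is on standard time, UTC+07:00.
14:52 Ireph Administrative Region − 7h = 07:52 UTC.
1 April 2019 is a Monday, so the first Sunday is April 7.
1 October 2019 is a Tuesday, so the first Sunday is October 6.
At the standard offset (UTC+01:45), 07:52 UTC + 1h45m = 09:37 Halis Province standard time.
The standard-time date in Halis Province, April 9, 2019, falls between 7 April and 6 October, so daylight saving is in effect and Halis Province is at UTC+02:45.
07:52 UTC + 2h45m = 10:37 Halis Province.

10:37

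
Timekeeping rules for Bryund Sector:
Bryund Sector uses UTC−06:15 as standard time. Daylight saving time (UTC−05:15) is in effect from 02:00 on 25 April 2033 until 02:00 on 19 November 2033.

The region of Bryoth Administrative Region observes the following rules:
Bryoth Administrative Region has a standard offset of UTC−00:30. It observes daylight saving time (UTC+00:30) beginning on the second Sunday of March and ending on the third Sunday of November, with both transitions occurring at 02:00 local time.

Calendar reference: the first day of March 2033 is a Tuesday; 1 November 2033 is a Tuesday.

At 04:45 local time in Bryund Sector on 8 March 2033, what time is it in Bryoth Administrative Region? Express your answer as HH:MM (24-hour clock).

8 March 2033 is outside the daylight-saving period (25 April – 19 November), so Bryund Sector is on standard time, UTC−06:15.
04:45 Bryund Sector + 6h15m = 11:00 UTC.
1 March 2033 is a Tuesday, so the first Sunday is March 6 and the second is March 13.
1 November 2033 is a Tuesday, so the first Sunday is November 6 and the third is November 20.
At the standard offset (UTC−00:30), 11:00 UTC − 0h30m = 10:30 Bryoth Administrative Region standard time.
Daylight saving runs 13 March – 20 November; the standard-time date in Bryoth Administrative Region, 8 March 2033, is outside that window, so Bryoth Administrative Region is on standard time at UTC−00:30.
11:00 UTC − 0h30m = 10:30 Bryoth Administrative Region.

10:30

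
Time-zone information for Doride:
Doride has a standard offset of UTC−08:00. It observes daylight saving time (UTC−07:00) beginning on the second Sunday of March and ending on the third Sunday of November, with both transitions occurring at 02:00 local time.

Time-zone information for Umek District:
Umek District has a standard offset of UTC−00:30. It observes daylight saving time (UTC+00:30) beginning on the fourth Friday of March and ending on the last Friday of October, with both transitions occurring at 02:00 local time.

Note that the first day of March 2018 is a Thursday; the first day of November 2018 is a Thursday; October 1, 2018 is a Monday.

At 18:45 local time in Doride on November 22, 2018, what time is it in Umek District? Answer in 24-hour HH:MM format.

02:15

1 March 2018 is a Thursday, so the first Sunday is March 4 and the second is March 11.
1 November 2018 is a Thursday, so the first Sunday is November 4 and the third is November 18.
Daylight saving runs 11 March – 18 November; November 22, 2018 is outside that window, so Doride is on standard time at UTC−08:00.
18:45 Doride + 8h = 02:45 UTC (rolling into the next day, 23 November 2018).
1 March 2018 is a Thursday, so the first Friday is March 2 and the fourth is March 23.
1 October 2018 is a Monday, so Fridays fall on 5, 12, 19, 26; the last is October 26.
At the standard offset (UTC−00:30), 02:45 UTC − 0h30m = 02:15 Umek District standard time.
The standard-time date in Umek District, November 23, 2018, is outside the daylight-saving period (23 March – 26 October), so Umek District is on standard time, UTC−00:30.
02:45 UTC − 0h30m = 02:15 Umek District.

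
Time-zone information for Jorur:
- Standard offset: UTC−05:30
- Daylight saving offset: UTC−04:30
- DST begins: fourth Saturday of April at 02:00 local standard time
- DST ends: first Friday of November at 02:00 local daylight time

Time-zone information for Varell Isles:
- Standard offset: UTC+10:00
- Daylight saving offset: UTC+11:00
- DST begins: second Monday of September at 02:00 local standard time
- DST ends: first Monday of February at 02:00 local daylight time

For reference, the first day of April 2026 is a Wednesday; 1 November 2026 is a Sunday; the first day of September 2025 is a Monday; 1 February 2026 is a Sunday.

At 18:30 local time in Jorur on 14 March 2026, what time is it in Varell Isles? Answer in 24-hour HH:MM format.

10:00

1 April 2026 is a Wednesday, so the first Saturday is April 4 and the fourth is April 25.
1 November 2026 is a Sunday, so the first Friday is November 6.
14 March 2026 does not fall between 25 April and 6 November, so daylight saving is not in effect and Jorur is at UTC−05:30.
18:30 Jorur + 5h30m = 00:00 UTC (rolling into the next day, 15 March 2026).
1 September 2025 is a Monday, so the first Monday is September 1 and the second is September 8.
1 February 2026 is a Sunday, so the first Monday is February 2.
At the standard offset (UTC+10:00), 00:00 UTC + 10h = 10:00 Varell Isles standard time.
The standard-time date in Varell Isles, 15 March 2026, is outside the daylight-saving period (8 September 2025 – 2 February 2026), so Varell Isles is on standard time, UTC+10:00.
00:00 UTC + 10h = 10:00 Varell Isles.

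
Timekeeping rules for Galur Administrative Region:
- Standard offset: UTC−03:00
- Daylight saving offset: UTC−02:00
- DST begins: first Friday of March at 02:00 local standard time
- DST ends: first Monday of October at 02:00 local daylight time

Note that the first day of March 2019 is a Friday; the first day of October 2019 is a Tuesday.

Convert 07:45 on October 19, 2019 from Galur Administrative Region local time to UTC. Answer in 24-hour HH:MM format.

1 March 2019 is a Friday, so the first Friday is March 1.
1 October 2019 is a Tuesday, so the first Monday is October 7.
October 19, 2019 is outside the daylight-saving period (1 March – 7 October), so Galur Administrative Region is on standard time, UTC−03:00.
07:45 local + 3h = 10:45 UTC.

10:45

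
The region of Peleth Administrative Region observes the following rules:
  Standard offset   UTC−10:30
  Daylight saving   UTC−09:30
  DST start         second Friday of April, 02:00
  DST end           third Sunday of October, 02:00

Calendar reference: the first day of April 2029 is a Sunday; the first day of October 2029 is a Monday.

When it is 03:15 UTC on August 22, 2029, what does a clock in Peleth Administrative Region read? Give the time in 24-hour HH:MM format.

17:45

1 April 2029 is a Sunday, so the first Friday is April 6 and the second is April 13.
1 October 2029 is a Monday, so the first Sunday is October 7 and the third is October 21.
At the standard offset (UTC−10:30), 03:15 UTC − 10h30m = 16:45 Peleth Administrative Region standard time (rolling into the previous day, 21 August 2029).
The standard-time date in Peleth Administrative Region, August 21, 2029, falls between 13 April and 21 October, so daylight saving is in effect and Peleth Administrative Region is at UTC−09:30.
03:15 UTC − 9h30m = 17:45 local (rolling into the previous day, 21 August 2029).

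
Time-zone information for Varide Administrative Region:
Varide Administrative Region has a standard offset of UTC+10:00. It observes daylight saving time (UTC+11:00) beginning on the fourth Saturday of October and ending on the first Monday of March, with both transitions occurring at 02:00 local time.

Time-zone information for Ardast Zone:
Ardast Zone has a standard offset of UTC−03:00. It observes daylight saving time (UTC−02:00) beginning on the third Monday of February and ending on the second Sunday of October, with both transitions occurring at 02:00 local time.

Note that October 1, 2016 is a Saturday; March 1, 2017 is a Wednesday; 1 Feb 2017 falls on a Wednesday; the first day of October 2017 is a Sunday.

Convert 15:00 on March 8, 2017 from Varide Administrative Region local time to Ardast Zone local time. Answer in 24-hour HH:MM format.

03:00

1 October 2016 is a Saturday, so the first Saturday is October 1 and the fourth is October 22.
1 March 2017 is a Wednesday, so the first Monday is March 6.
March 8, 2017 is outside the daylight-saving period (22 October 2016 – 6 March 2017), so Varide Administrative Region is on standard time, UTC+10:00.
15:00 Varide Administrative Region − 10h = 05:00 UTC.
1 February 2017 is a Wednesday, so the first Monday is February 6 and the third is February 20.
1 October 2017 is a Sunday, so the first Sunday is October 1 and the second is October 8.
At the standard offset (UTC−03:00), 05:00 UTC − 3h = 02:00 Ardast Zone standard time.
Daylight saving runs 20 February – 8 October; the standard-time date in Ardast Zone, March 8, 2017, is inside that window, so Ardast Zone is at UTC−02:00.
05:00 UTC − 2h = 03:00 Ardast Zone.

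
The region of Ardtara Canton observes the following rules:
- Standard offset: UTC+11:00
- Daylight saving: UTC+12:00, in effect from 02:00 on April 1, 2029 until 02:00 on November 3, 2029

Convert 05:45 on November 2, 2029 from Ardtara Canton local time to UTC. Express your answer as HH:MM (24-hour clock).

Daylight saving runs 1 April – 3 November; November 2, 2029 is inside that window, so Ardtara Canton is at UTC+12:00.
05:45 local − 12h = 17:45 UTC (rolling into the previous day, 1 November 2029).

17:45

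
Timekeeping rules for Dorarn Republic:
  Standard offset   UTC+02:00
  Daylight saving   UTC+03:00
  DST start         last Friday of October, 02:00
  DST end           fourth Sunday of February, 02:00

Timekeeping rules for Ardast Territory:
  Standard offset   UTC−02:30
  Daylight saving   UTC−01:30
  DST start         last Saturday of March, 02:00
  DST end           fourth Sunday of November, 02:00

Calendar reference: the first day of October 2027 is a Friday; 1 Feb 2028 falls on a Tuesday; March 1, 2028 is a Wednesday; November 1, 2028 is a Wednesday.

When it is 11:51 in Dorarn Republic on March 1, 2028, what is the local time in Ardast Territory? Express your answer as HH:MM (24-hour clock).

07:21

1 October 2027 is a Friday, so Fridays fall on 1, 8, 15, 22, 29; the last is October 29.
1 February 2028 is a Tuesday, so the first Sunday is February 6 and the fourth is February 27.
March 1, 2028 is outside the daylight-saving period (29 October 2027 – 27 February 2028), so Dorarn Republic is on standard time, UTC+02:00.
11:51 Dorarn Republic − 2h = 09:51 UTC.
1 March 2028 is a Wednesday, so Saturdays fall on 4, 11, 18, 25; the last is March 25.
1 November 2028 is a Wednesday, so the first Sunday is November 5 and the fourth is November 26.
At the standard offset (UTC−02:30), 09:51 UTC − 2h30m = 07:21 Ardast Territory standard time.
Daylight saving runs 25 March – 26 November; the standard-time date in Ardast Territory, March 1, 2028, is outside that window, so Ardast Territory is on standard time at UTC−02:30.
09:51 UTC − 2h30m = 07:21 Ardast Territory.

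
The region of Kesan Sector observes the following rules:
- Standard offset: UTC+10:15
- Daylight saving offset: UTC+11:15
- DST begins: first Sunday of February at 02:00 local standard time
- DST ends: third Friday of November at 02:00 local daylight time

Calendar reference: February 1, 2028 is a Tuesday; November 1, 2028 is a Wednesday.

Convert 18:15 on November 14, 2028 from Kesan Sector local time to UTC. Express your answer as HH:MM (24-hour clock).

07:00

1 February 2028 is a Tuesday, so the first Sunday is February 6.
1 November 2028 is a Wednesday, so the first Friday is November 3 and the third is November 17.
November 14, 2028 lies within the daylight-saving period (6 February – 17 November), so Kesan Sector is on daylight time, UTC+11:15.
18:15 local − 11h15m = 07:00 UTC.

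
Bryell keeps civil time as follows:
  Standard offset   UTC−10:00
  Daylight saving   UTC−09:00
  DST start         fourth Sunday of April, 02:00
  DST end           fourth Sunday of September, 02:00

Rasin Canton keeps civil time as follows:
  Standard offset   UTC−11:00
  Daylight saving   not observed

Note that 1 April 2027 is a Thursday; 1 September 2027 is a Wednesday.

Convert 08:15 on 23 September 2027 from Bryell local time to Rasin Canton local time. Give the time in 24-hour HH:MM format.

06:15

1 April 2027 is a Thursday, so the first Sunday is April 4 and the fourth is April 25.
1 September 2027 is a Wednesday, so the first Sunday is September 5 and the fourth is September 26.
23 September 2027 lies within the daylight-saving period (25 April – 26 September), so Bryell is on daylight time, UTC−09:00.
08:15 Bryell + 9h = 17:15 UTC.
Rasin Canton has no daylight saving, so its offset is UTC−11:00 year-round.
17:15 UTC − 11h = 06:15 Rasin Canton.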